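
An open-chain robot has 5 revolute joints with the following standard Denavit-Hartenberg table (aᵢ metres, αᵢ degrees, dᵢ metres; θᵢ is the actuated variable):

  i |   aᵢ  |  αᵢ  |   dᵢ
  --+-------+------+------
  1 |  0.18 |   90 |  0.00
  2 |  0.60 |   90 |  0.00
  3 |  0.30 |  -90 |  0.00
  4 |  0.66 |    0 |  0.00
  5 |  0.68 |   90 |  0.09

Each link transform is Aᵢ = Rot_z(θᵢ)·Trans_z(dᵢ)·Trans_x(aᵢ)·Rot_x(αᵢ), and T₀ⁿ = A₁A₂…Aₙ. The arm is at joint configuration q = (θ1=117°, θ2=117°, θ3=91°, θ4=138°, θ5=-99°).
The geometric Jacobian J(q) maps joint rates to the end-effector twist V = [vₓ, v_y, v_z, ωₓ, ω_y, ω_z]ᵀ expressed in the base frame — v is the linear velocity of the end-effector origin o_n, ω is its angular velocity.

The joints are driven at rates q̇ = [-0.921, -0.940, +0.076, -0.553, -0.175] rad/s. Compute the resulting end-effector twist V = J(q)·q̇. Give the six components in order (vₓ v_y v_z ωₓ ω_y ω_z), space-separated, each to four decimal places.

-0.1230 -0.2215 0.9635 -0.7069 -0.6551 -0.2379

o_n = [0.6736, -0.5812, 0.0544]
J₁: ẑ×o_n = [0.5812, 0.6736, -0.0000], ω = ẑ
J2: z=[0.8910, 0.4540, 0.0000] o=[-0.0817, 0.1604, 0.0000] → [0.0247, -0.0485, -1.0037, 0.8910, 0.4540, 0.0000]
J3: z=[-0.4045, 0.7939, 0.4540] o=[0.0419, -0.0823, 0.5346] → [-0.1548, 0.0925, -0.2997, -0.4045, 0.7939, 0.4540]
J4: z=[-0.2216, 0.3965, -0.8909] o=[0.3081, 0.0560, 0.5299] → [-0.7562, -0.4310, -0.0037, -0.2216, 0.3965, -0.8909]
J5: z=[-0.2216, 0.3965, -0.8909] o=[0.0516, -0.5207, 0.3371] → [-0.1659, -0.6168, -0.2333, -0.2216, 0.3965, -0.8909]
V = J·q̇ = [-0.1230, -0.2215, 0.9635, -0.7069, -0.6551, -0.2379]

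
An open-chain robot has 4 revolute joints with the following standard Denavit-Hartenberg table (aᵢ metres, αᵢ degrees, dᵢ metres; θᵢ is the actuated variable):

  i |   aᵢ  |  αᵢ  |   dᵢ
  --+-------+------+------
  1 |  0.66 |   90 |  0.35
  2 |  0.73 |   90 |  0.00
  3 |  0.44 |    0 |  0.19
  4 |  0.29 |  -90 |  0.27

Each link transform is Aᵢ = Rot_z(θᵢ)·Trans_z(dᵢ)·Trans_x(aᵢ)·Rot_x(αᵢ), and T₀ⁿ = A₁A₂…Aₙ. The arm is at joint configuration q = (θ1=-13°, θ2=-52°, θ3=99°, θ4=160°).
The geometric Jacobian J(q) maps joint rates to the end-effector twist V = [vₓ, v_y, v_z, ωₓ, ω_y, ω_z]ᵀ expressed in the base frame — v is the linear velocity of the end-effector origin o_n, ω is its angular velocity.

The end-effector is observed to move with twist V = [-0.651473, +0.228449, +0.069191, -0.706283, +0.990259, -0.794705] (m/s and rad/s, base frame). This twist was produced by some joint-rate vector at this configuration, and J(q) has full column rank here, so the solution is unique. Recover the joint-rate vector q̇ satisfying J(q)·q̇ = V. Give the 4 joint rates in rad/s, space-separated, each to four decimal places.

-0.0830 -0.8060 0.9840 0.1720

o_n = [0.6196, -0.2969, -0.4106]
J₁: ẑ×o_n = [0.2969, 0.6196, -0.0000], ω = ẑ
J2: z=[-0.2250, -0.9744, 0.0000] o=[0.6431, -0.1485, 0.3500] → [0.7411, -0.1711, 0.0105, -0.2250, -0.9744, 0.0000]
J3: z=[-0.7678, 0.1773, -0.6157] o=[1.0810, -0.2496, -0.2252] → [-0.0620, 0.1417, 0.1181, -0.7678, 0.1773, -0.6157]
J4: z=[-0.7678, 0.1773, -0.6157] o=[0.7961, -0.6298, -0.2880] → [0.1832, 0.0145, -0.2243, -0.7678, 0.1773, -0.6157]
q̇ = J⁺·V = [-0.0830, -0.8060, 0.9840, 0.1720]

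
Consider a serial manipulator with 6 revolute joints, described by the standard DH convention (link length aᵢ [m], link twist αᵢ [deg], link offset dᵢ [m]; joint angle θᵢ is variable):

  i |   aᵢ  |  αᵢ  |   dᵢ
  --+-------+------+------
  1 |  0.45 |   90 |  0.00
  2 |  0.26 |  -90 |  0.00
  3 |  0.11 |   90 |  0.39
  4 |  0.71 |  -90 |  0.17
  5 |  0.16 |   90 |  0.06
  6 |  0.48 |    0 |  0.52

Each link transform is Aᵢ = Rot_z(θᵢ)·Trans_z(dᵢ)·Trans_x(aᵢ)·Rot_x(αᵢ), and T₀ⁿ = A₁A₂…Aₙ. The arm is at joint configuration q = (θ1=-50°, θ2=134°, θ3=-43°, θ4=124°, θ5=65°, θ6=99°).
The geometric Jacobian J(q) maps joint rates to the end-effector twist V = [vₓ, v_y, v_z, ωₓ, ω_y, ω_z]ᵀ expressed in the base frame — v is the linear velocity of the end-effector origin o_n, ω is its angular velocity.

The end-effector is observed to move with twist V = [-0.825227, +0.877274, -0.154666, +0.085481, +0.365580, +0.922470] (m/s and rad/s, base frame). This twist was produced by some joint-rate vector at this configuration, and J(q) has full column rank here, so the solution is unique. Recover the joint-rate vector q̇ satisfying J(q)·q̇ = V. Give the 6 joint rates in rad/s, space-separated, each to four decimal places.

0.8730 0.0660 -0.8360 -0.8000 -0.4480 0.9490

o_n = [0.4447, 0.1893, -1.2640]
J₁: ẑ×o_n = [-0.1893, 0.4447, 0.0000], ω = ẑ
J2: z=[-0.7660, -0.6428, 0.0000] o=[0.2893, -0.3447, 0.0000] → [0.8125, -0.9683, -0.3091, -0.7660, -0.6428, 0.0000]
J3: z=[-0.4624, 0.5510, -0.6947] o=[0.1732, -0.2064, 0.1870] → [-0.5247, -0.8596, -0.3326, -0.4624, 0.5510, -0.6947]
J4: z=[-0.2557, -0.8330, -0.4906] o=[-0.1006, 0.0031, -0.0260] → [1.1226, -0.5841, 0.4066, -0.2557, -0.8330, -0.4906]
J5: z=[0.9624, -0.2674, -0.0477] o=[-0.0791, 0.2054, -0.7272] → [0.1428, 0.4916, 0.1246, 0.9624, -0.2674, -0.0477]
J6: z=[-0.0252, 0.0869, -0.9959] o=[0.0219, 0.3429, -0.7177] → [-0.2005, -0.4349, -0.0329, -0.0252, 0.0869, -0.9959]
q̇ = J⁺·V = [0.8730, 0.0660, -0.8360, -0.8000, -0.4480, 0.9490]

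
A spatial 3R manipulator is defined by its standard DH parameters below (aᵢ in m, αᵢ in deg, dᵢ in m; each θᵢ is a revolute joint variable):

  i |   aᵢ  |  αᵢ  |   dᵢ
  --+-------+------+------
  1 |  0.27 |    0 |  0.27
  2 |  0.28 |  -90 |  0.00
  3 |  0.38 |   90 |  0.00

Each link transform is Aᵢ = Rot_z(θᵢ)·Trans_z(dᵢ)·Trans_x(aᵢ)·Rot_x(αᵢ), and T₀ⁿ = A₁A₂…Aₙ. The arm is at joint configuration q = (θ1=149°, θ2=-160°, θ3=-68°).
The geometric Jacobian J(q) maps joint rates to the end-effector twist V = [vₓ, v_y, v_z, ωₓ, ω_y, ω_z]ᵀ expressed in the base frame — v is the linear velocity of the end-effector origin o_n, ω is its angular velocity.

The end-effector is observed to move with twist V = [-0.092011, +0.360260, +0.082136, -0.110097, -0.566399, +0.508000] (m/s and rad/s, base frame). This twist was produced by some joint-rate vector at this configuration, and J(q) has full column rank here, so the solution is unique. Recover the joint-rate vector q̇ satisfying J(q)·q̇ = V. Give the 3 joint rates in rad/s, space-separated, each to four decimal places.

-0.4790 0.9870 -0.5770

o_n = [0.1832, 0.0585, 0.6223]
J₁: ẑ×o_n = [-0.0585, 0.1832, 0.0000], ω = ẑ
J2: z=[0.0000, 0.0000, 1.0000] o=[-0.2314, 0.1391, 0.2700] → [0.0806, 0.4146, -0.0000, 0.0000, 0.0000, 1.0000]
J3: z=[0.1908, 0.9816, 0.0000] o=[0.0434, 0.0856, 0.2700] → [0.3459, -0.0672, -0.1424, 0.1908, 0.9816, 0.0000]
q̇ = J⁺·V = [-0.4790, 0.9870, -0.5770]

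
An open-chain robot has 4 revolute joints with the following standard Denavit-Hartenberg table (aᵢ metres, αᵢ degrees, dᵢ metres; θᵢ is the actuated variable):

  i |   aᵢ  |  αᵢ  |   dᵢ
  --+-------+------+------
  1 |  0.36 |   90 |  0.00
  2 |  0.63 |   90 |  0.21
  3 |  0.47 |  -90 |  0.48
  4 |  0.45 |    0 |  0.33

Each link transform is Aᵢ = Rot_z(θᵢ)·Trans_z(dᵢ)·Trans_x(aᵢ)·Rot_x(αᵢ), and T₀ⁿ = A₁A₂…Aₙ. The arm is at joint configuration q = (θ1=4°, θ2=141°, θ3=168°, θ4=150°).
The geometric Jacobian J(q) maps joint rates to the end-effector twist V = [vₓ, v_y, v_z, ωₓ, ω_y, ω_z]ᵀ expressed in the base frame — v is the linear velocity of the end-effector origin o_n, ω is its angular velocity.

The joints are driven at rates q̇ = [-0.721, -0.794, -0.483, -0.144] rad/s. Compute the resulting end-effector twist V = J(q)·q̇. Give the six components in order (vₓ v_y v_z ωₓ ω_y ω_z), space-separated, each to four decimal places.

0.5835 -0.1422 0.0139 -0.3720 0.6287 -1.0775

o_n = [0.1382, 0.1060, 0.5020]
J₁: ẑ×o_n = [-0.1060, 0.1382, 0.0000], ω = ẑ
J2: z=[0.0698, -0.9976, 0.0000] o=[0.3591, 0.0251, 0.0000] → [-0.5008, -0.0350, -0.2148, 0.0698, -0.9976, 0.0000]
J3: z=[0.6278, 0.0439, 0.7771] o=[-0.1146, -0.2185, 0.3965] → [-0.2476, 0.1302, 0.1926, 0.6278, 0.0439, 0.7771]
J4: z=[0.0930, 0.9870, -0.1308] o=[0.5499, -0.2700, 0.4802] → [0.0708, 0.0518, 0.4414, 0.0930, 0.9870, -0.1308]
V = J·q̇ = [0.5835, -0.1422, 0.0139, -0.3720, 0.6287, -1.0775]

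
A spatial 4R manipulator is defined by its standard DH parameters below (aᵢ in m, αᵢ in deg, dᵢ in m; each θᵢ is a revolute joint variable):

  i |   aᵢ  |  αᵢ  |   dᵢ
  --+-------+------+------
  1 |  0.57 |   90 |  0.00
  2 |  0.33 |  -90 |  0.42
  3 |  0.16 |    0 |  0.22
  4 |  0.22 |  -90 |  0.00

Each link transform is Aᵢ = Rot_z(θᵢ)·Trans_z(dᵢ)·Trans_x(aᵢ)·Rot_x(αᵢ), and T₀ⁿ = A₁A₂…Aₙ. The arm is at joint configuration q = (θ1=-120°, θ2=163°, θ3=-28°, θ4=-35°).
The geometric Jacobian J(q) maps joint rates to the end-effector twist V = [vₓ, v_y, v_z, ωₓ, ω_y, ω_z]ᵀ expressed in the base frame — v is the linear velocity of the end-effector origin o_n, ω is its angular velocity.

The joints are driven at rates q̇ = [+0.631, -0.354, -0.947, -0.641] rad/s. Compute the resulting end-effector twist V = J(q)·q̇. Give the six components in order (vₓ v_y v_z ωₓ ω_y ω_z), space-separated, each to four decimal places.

o_n = [-0.5783, 0.3807, -0.0434]
J₁: ẑ×o_n = [-0.3807, -0.5783, 0.0000], ω = ẑ
J2: z=[-0.8660, 0.5000, 0.0000] o=[-0.2850, -0.4936, 0.0000] → [-0.0217, -0.0376, -0.6105, -0.8660, 0.5000, 0.0000]
J3: z=[0.1462, 0.2532, -0.9563] o=[-0.4909, -0.0103, 0.0965] → [0.3385, 0.1040, 0.0793, 0.1462, 0.2532, -0.9563]
J4: z=[0.1462, 0.2532, -0.9563] o=[-0.4563, 0.1999, -0.0726] → [0.1802, 0.1124, 0.0573, 0.1462, 0.2532, -0.9563]
V = J·q̇ = [-0.6686, -0.5221, 0.1043, 0.0744, -0.5791, 2.1496]

-0.6686 -0.5221 0.1043 0.0744 -0.5791 2.1496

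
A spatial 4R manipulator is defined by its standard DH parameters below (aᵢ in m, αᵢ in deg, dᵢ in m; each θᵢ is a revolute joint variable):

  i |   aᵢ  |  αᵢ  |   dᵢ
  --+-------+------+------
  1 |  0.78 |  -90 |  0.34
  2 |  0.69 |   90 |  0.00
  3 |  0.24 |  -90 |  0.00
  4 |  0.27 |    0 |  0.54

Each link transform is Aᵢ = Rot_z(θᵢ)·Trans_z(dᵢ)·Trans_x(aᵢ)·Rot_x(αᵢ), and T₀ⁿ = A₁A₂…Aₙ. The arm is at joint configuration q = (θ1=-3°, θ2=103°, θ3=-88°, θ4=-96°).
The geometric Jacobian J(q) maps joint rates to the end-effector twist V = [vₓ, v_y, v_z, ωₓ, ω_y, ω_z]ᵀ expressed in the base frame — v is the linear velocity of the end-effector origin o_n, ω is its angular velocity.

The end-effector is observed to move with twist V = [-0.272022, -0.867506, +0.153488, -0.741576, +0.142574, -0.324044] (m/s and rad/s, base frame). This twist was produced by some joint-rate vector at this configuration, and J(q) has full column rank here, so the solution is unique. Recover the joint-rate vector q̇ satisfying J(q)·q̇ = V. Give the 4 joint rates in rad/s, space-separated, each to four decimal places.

o_n = [0.7522, -0.2325, -0.9258]
J₁: ẑ×o_n = [0.2325, 0.7522, -0.0000], ω = ẑ
J2: z=[0.0523, 0.9986, 0.0000] o=[0.7789, -0.0408, 0.3400] → [-1.2640, 0.0662, 0.0166, 0.0523, 0.9986, 0.0000]
J3: z=[0.9730, -0.0510, -0.2250] o=[0.6239, -0.0327, -0.3323] → [-0.0147, 0.5486, -0.1879, 0.9730, -0.0510, -0.2250]
J4: z=[-0.2227, 0.0466, -0.9738] o=[0.6095, -0.2721, -0.3405] → [0.0113, -0.2693, -0.0155, -0.2227, 0.0466, -0.9738]
q̇ = J⁺·V = [-0.6270, 0.1080, -0.7970, -0.1270]

-0.6270 0.1080 -0.7970 -0.1270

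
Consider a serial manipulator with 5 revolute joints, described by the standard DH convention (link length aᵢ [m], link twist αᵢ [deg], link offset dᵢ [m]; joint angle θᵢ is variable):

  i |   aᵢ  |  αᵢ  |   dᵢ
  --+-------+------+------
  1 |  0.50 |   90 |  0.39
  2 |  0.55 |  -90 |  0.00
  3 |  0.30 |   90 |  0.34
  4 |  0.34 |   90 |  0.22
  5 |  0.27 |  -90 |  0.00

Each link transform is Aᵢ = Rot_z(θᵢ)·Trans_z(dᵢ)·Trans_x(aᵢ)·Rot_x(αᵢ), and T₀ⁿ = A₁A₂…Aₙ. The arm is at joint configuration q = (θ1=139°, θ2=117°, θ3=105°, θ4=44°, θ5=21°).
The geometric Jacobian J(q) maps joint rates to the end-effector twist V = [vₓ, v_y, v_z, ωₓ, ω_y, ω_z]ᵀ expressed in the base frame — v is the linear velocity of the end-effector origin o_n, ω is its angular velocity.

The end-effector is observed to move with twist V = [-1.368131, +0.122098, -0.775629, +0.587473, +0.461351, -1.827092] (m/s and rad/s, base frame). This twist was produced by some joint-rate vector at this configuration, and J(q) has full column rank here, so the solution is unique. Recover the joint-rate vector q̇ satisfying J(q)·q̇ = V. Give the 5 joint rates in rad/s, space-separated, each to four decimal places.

-0.9460 0.5080 0.4930 -0.7550 -0.0450

o_n = [-0.1570, -0.9012, 0.6442]
J₁: ẑ×o_n = [0.9012, -0.1570, 0.0000], ω = ẑ
J2: z=[0.6561, 0.7547, 0.0000] o=[-0.3774, 0.3280, 0.3900] → [0.1918, -0.1668, -0.9727, 0.6561, 0.7547, 0.0000]
J3: z=[0.6725, -0.5846, -0.4540] o=[-0.1889, 0.1642, 0.8801] → [-0.3458, 0.1441, -0.6978, 0.6725, -0.5846, -0.4540]
J4: z=[0.1612, -0.4830, 0.8606] o=[-0.1770, -0.2301, 0.6565] → [0.5835, 0.0192, -0.0985, 0.1612, -0.4830, 0.8606]
J5: z=[-0.9855, -0.0324, 0.1664] o=[-0.1594, -0.6339, 0.6822] → [0.0457, -0.0371, 0.2635, -0.9855, -0.0324, 0.1664]
q̇ = J⁺·V = [-0.9460, 0.5080, 0.4930, -0.7550, -0.0450]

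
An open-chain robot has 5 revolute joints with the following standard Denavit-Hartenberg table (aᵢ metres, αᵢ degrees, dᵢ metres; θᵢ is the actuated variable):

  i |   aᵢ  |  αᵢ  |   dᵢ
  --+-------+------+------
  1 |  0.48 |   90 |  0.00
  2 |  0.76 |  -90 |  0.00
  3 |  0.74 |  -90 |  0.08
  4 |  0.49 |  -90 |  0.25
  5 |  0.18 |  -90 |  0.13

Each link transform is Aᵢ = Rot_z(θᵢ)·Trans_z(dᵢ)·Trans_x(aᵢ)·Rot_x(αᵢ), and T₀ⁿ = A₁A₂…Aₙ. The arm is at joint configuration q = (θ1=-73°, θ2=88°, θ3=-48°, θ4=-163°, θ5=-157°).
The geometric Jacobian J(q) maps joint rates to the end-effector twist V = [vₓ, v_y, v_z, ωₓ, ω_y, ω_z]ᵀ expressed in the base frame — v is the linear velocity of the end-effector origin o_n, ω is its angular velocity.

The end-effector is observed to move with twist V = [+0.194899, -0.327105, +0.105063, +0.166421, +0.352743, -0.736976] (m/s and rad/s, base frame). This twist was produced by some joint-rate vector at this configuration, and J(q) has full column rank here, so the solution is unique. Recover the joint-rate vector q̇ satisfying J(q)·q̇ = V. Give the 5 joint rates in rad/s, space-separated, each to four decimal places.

o_n = [-0.0612, -0.2559, 1.3208]
J₁: ẑ×o_n = [0.2559, -0.0612, 0.0000], ω = ẑ
J2: z=[-0.9563, -0.2924, 0.0000] o=[0.1403, -0.4590, 0.0000] → [-0.3862, 1.2630, -0.2532, -0.9563, -0.2924, 0.0000]
J3: z=[-0.2922, 0.9557, 0.0349] o=[0.1481, -0.4844, 0.7595] → [0.5284, 0.1567, 0.1333, -0.2922, 0.9557, 0.0349]
J4: z=[0.6475, 0.1708, 0.7427] o=[-0.3961, -0.5852, 1.2572] → [-0.2338, 0.2076, 0.1560, 0.6475, 0.1708, 0.7427]
J5: z=[-0.4852, 0.8439, 0.2289] o=[0.0537, -0.2933, 1.1345] → [0.1486, 0.0641, 0.0788, -0.4852, 0.8439, 0.2289]
q̇ = J⁺·V = [-0.6240, -0.3140, 0.4280, -0.1260, -0.1500]

-0.6240 -0.3140 0.4280 -0.1260 -0.1500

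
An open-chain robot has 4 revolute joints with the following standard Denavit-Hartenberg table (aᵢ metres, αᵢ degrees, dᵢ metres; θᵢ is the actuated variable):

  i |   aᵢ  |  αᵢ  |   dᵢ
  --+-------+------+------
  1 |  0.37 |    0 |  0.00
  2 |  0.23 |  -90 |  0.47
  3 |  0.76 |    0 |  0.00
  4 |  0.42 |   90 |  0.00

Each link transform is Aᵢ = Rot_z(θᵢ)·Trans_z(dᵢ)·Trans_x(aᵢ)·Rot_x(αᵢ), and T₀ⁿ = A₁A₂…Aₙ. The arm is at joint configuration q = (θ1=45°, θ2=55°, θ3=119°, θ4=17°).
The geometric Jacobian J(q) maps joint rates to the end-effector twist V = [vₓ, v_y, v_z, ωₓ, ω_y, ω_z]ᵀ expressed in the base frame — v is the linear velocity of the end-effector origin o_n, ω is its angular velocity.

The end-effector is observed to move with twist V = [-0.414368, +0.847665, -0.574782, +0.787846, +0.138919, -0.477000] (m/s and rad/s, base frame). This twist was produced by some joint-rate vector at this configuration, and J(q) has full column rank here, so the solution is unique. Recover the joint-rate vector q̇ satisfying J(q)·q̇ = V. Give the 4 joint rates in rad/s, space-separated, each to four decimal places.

0.2390 -0.7160 -0.9040 0.1040

o_n = [0.3381, -0.1723, -0.4865]
J₁: ẑ×o_n = [0.1723, 0.3381, -0.0000], ω = ẑ
J2: z=[0.0000, 0.0000, 1.0000] o=[0.2616, 0.2616, 0.0000] → [0.4339, 0.0765, -0.0000, 0.0000, 0.0000, 1.0000]
J3: z=[-0.9848, -0.1736, 0.0000] o=[0.2217, 0.4881, 0.4700] → [0.1661, -0.9419, 0.6706, -0.9848, -0.1736, 0.0000]
J4: z=[-0.9848, -0.1736, 0.0000] o=[0.2857, 0.1253, -0.1947] → [0.0507, -0.2873, 0.3021, -0.9848, -0.1736, 0.0000]
q̇ = J⁺·V = [0.2390, -0.7160, -0.9040, 0.1040]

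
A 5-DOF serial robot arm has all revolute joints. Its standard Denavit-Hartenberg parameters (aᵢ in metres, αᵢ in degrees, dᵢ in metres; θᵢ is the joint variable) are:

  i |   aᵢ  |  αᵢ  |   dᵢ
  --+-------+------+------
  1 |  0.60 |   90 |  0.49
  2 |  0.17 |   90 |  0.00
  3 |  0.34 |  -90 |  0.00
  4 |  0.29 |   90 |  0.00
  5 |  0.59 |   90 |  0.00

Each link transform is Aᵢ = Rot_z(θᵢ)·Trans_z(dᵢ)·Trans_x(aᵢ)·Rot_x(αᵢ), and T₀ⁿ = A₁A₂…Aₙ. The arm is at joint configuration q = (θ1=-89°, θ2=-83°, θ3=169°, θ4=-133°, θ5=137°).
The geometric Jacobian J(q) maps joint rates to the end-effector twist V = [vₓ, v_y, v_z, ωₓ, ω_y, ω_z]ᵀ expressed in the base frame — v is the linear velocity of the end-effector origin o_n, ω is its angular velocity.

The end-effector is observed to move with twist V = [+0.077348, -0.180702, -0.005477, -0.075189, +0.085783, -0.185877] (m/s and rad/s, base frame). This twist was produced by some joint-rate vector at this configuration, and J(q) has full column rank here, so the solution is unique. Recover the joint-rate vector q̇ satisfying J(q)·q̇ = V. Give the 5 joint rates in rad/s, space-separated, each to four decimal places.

o_n = [0.3232, -0.6563, 0.8354]
J₁: ẑ×o_n = [0.6563, 0.3232, -0.0000], ω = ẑ
J2: z=[-0.9998, -0.0175, 0.0000] o=[0.0105, -0.5999, 0.4900] → [-0.0060, 0.3453, 0.0619, -0.9998, -0.0175, 0.0000]
J3: z=[-0.0173, 0.9924, -0.1219] o=[0.0108, -0.6206, 0.3213] → [0.5058, -0.0292, -0.3094, -0.0173, 0.9924, -0.1219]
J4: z=[0.9811, 0.0404, 0.1894] o=[-0.0547, -0.5811, 0.6525] → [0.0216, -0.1078, -0.0891, 0.9811, 0.0404, 0.1894]
J5: z=[0.1529, -0.7619, -0.6295] o=[-0.0203, -0.3936, 0.4340] → [-0.4712, -0.2776, 0.2215, 0.1529, -0.7619, -0.6295]
q̇ = J⁺·V = [0.0700, -0.7490, 0.1940, -0.8540, 0.1120]

0.0700 -0.7490 0.1940 -0.8540 0.1120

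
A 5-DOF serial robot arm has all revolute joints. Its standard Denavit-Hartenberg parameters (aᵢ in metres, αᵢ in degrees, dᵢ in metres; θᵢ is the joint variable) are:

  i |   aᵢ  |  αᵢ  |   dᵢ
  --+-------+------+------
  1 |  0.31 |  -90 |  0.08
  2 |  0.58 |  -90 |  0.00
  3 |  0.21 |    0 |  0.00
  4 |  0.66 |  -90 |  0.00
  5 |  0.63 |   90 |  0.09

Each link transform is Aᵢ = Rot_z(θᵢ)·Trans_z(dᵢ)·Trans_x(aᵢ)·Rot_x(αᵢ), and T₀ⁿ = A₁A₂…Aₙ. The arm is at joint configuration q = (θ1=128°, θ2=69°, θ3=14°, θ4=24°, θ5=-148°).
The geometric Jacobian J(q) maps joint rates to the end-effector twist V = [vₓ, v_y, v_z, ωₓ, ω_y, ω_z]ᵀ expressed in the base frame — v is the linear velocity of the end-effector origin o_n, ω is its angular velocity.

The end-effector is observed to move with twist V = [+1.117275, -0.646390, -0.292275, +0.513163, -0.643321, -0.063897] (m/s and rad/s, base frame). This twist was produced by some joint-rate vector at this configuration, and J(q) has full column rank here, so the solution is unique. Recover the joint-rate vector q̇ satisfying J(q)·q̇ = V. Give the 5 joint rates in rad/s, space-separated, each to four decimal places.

-0.3910 0.7600 0.6790 -0.0280 0.9750

o_n = [-0.0246, 0.3549, -0.8121]
J₁: ẑ×o_n = [-0.3549, -0.0246, 0.0000], ω = ẑ
J2: z=[-0.7880, -0.6157, 0.0000] o=[-0.1909, 0.2443, 0.0800] → [0.5492, -0.7030, 0.0152, -0.7880, -0.6157, 0.0000]
J3: z=[0.5748, -0.7357, -0.3584] o=[-0.3188, 0.4081, -0.4615] → [0.2389, 0.0961, 0.1859, 0.5748, -0.7357, -0.3584]
J4: z=[0.5748, -0.7357, -0.3584] o=[-0.3237, 0.4969, -0.6517] → [0.0671, -0.0150, 0.1385, 0.5748, -0.7357, -0.3584]
J5: z=[0.7568, 0.3113, 0.5748] o=[-0.1183, 0.8939, -1.1372] → [0.4110, -0.1922, -0.4371, 0.7568, 0.3113, 0.5748]
q̇ = J⁺·V = [-0.3910, 0.7600, 0.6790, -0.0280, 0.9750]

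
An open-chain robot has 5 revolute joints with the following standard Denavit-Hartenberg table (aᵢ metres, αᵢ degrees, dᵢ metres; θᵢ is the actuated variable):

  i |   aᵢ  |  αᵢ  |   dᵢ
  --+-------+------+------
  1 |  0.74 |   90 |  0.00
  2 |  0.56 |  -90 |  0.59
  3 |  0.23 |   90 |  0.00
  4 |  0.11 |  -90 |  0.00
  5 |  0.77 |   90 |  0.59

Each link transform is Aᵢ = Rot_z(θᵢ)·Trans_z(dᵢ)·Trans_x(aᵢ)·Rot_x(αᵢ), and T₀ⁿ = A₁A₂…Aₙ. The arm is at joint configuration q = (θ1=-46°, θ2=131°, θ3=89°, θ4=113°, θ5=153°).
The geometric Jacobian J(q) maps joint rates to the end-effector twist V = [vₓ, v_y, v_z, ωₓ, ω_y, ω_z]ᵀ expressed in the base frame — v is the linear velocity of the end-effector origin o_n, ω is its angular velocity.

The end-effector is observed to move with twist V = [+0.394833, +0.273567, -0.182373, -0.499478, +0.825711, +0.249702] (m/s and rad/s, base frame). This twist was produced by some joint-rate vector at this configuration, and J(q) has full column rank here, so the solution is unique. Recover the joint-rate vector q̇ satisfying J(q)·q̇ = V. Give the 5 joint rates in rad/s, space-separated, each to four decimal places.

0.1410 0.4870 0.3360 0.6870 -0.7750

o_n = [0.3344, -1.3135, 0.6568]
J₁: ẑ×o_n = [1.3135, 0.3344, -0.0000], ω = ẑ
J2: z=[-0.7193, -0.6947, 0.0000] o=[0.5140, -0.5323, 0.0000] → [-0.4563, 0.4725, 0.4371, -0.7193, -0.6947, 0.0000]
J3: z=[-0.5243, 0.5429, -0.6561] o=[-0.1656, -0.6779, 0.4226] → [-0.2898, -0.2052, 0.0618, -0.5243, 0.5429, -0.6561]
J4: z=[-0.4682, 0.4597, 0.7546] o=[-0.0020, -0.5162, 0.4257] → [0.7079, 0.3620, 0.2187, -0.4682, 0.4597, 0.7546]
J5: z=[-0.4499, -0.8590, 0.2442] o=[-0.0856, -0.4915, 0.3587] → [-0.0554, 0.2367, 0.7306, -0.4499, -0.8590, 0.2442]
q̇ = J⁺·V = [0.1410, 0.4870, 0.3360, 0.6870, -0.7750]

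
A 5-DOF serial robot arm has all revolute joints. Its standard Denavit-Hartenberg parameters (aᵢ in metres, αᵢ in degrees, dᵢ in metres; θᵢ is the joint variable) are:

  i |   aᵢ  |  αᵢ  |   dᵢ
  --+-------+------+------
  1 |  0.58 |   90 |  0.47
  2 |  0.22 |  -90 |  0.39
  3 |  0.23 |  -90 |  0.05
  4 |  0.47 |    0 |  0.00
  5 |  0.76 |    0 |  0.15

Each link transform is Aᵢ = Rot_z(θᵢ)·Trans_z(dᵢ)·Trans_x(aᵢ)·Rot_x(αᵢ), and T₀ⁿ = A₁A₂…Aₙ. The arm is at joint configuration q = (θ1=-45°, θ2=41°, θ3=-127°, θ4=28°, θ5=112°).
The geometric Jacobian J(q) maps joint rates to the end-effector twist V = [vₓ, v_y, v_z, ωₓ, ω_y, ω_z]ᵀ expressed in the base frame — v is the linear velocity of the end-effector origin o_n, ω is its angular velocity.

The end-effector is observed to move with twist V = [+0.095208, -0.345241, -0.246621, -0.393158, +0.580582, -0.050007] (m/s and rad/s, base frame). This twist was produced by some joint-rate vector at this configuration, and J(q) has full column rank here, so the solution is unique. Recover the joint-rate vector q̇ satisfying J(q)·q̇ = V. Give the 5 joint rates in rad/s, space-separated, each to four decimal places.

0.0490 0.3080 0.3770 0.0970 -0.8290

o_n = [0.5020, -1.2521, 0.1707]
J₁: ẑ×o_n = [1.2521, 0.5020, -0.0000], ω = ẑ
J2: z=[-0.7071, -0.7071, 0.0000] o=[0.4101, -0.4101, 0.4700] → [0.2117, -0.2117, 0.6604, -0.7071, -0.7071, 0.0000]
J3: z=[-0.4639, 0.4639, 0.7547] o=[0.2518, -0.8033, 0.6143] → [0.1329, -0.0169, 0.0921, -0.4639, 0.4639, 0.7547]
J4: z=[0.0007, -0.8517, 0.5240] o=[0.0248, -0.8361, 0.5613] → [0.5507, 0.2503, 0.4062, 0.0007, -0.8517, 0.5240]
J5: z=[0.0007, -0.8517, 0.5240] o=[-0.2405, -1.0396, 0.2309] → [0.1627, 0.3891, 0.6323, 0.0007, -0.8517, 0.5240]
q̇ = J⁺·V = [0.0490, 0.3080, 0.3770, 0.0970, -0.8290]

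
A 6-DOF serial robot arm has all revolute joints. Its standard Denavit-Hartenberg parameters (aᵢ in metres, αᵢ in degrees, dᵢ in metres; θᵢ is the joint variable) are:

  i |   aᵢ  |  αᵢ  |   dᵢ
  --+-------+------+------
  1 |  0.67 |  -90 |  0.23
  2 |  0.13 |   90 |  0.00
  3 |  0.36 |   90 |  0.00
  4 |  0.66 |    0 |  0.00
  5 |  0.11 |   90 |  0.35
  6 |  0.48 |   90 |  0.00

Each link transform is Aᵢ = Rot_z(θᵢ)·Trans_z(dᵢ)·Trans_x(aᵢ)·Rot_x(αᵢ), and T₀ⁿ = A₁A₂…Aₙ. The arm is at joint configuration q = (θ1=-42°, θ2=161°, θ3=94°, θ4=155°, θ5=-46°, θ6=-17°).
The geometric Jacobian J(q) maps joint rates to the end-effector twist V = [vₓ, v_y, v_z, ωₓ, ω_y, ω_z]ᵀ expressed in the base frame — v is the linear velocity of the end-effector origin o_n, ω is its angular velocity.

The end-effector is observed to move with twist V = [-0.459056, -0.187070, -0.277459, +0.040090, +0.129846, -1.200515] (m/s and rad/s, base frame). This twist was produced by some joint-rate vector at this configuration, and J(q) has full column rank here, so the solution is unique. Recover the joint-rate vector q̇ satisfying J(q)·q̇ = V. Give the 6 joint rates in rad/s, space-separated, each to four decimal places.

o_n = [0.1637, -0.6961, -0.6625]
J₁: ẑ×o_n = [0.6961, 0.1637, -0.0000], ω = ẑ
J2: z=[0.6691, 0.7431, 0.0000] o=[0.4979, -0.4483, 0.2300] → [-0.6632, 0.5972, 0.0826, 0.6691, 0.7431, 0.0000]
J3: z=[0.2419, -0.2178, -0.9455] o=[0.4066, -0.3661, 0.1877] → [-0.1268, 0.4354, -0.1328, 0.2419, -0.2178, -0.9455]
J4: z=[-0.6543, 0.6830, -0.3248] o=[0.6645, -0.1151, 0.1959] → [-0.7749, -0.3989, 0.7222, -0.6543, 0.6830, -0.3248]
J5: z=[-0.6543, 0.6830, -0.3248] o=[0.3034, -0.5929, -0.0815] → [-0.4303, -0.3348, 0.1629, -0.6543, 0.6830, -0.3248]
J6: z=[0.7562, 0.5883, -0.2864] o=[0.0739, -0.4015, -0.2943] → [-0.3010, 0.2527, -0.2756, 0.7562, 0.5883, -0.2864]
q̇ = J⁺·V = [-0.6980, -0.4350, 0.2700, -0.1600, 0.4160, 0.5730]

-0.6980 -0.4350 0.2700 -0.1600 0.4160 0.5730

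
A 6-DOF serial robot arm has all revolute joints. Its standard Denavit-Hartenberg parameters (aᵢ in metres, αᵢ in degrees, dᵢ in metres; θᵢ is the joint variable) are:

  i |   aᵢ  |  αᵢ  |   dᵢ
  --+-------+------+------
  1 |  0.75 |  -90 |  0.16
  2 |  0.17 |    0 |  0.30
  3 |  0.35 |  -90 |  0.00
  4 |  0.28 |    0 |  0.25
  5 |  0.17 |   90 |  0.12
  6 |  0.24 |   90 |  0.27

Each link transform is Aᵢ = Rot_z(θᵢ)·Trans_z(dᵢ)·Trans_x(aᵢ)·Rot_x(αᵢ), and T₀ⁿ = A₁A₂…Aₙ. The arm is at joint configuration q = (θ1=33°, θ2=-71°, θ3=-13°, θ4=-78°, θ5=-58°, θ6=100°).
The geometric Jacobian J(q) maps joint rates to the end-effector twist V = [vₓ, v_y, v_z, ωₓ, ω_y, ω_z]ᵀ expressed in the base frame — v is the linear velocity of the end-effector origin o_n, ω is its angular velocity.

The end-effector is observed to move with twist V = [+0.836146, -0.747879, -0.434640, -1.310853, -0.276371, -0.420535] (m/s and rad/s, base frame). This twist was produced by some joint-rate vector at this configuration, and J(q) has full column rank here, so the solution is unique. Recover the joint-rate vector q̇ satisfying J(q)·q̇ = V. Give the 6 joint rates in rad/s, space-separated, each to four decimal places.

-0.5540 0.1070 0.3730 -0.9680 -0.2890 -0.0030

o_n = [0.9371, 1.1675, 0.3850]
J₁: ẑ×o_n = [-1.1675, 0.9371, 0.0000], ω = ẑ
J2: z=[-0.5446, 0.8387, 0.0000] o=[0.6290, 0.4085, 0.1600] → [0.1887, 0.1225, -0.6718, -0.5446, 0.8387, 0.0000]
J3: z=[-0.5446, 0.8387, 0.0000] o=[0.5120, 0.6902, 0.3207] → [0.0539, 0.0350, -0.6164, -0.5446, 0.8387, 0.0000]
J4: z=[0.8341, 0.5417, -0.1045] o=[0.5427, 0.7101, 0.6688] → [-0.1059, 0.1955, 0.1679, 0.8341, 0.5417, -0.1045]
J5: z=[0.8341, 0.5417, -0.1045] o=[0.6072, 1.0786, 0.7006] → [-0.1616, 0.2287, -0.1045, 0.8341, 0.5417, -0.1045]
J6: z=[0.3309, -0.6428, -0.6909] o=[0.6322, 1.2357, 0.5664] → [0.0696, -0.1506, 0.1734, 0.3309, -0.6428, -0.6909]
q̇ = J⁺·V = [-0.5540, 0.1070, 0.3730, -0.9680, -0.2890, -0.0030]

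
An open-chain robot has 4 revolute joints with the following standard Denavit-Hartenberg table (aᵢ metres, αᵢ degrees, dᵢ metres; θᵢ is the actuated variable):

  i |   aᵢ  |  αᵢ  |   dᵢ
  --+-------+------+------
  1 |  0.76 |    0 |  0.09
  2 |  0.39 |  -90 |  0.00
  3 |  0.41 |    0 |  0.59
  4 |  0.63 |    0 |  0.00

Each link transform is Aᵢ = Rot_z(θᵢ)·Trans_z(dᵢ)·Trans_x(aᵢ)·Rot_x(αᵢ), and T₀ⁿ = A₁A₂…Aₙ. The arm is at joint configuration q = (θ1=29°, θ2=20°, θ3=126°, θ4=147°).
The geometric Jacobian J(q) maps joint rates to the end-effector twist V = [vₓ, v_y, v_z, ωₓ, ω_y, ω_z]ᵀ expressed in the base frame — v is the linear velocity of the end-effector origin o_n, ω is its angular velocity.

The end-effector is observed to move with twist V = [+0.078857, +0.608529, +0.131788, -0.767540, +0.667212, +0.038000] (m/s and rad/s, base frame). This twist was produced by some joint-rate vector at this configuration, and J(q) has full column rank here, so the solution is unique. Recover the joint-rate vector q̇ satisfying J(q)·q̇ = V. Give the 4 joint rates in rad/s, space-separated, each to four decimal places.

o_n = [0.3388, 0.8929, 0.3874]
J₁: ẑ×o_n = [-0.8929, 0.3388, 0.0000], ω = ẑ
J2: z=[0.0000, 0.0000, 1.0000] o=[0.6647, 0.3685, 0.0900] → [-0.5244, -0.3259, 0.0000, 0.0000, 0.0000, 1.0000]
J3: z=[-0.7547, 0.6561, 0.0000] o=[0.9206, 0.6628, 0.0900] → [0.1951, 0.2245, 0.2080, -0.7547, 0.6561, 0.0000]
J4: z=[-0.7547, 0.6561, 0.0000] o=[0.3172, 0.8680, -0.2417] → [0.4128, 0.4748, -0.0330, -0.7547, 0.6561, 0.0000]
q̇ = J⁺·V = [0.4660, -0.4280, 0.6860, 0.3310]

0.4660 -0.4280 0.6860 0.3310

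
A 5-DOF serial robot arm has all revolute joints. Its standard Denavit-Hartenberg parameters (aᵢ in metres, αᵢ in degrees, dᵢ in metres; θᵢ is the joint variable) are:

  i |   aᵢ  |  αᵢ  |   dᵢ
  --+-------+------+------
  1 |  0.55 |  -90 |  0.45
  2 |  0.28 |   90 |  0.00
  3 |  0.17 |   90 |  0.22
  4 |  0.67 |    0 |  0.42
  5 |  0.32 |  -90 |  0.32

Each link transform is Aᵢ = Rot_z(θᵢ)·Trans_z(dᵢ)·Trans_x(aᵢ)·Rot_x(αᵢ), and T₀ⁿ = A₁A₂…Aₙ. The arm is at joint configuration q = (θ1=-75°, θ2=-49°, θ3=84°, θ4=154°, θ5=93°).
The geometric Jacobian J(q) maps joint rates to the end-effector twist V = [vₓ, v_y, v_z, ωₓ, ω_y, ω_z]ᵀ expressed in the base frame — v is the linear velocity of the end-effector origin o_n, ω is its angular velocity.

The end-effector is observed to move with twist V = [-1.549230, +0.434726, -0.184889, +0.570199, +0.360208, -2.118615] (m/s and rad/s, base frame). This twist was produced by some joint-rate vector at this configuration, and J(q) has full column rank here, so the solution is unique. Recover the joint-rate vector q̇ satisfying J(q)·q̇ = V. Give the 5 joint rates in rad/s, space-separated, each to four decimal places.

o_n = [-0.3478, -1.1419, 1.3166]
J₁: ẑ×o_n = [1.1419, -0.3478, 0.0000], ω = ẑ
J2: z=[0.9659, 0.2588, 0.0000] o=[0.1424, -0.5313, 0.4500] → [0.2243, -0.8370, -0.4629, 0.9659, 0.2588, 0.0000]
J3: z=[-0.1953, 0.7290, 0.6561] o=[0.1899, -0.7087, 0.6613] → [0.7618, -0.2248, 0.4766, -0.1953, 0.7290, 0.6561]
J4: z=[0.0679, -0.6573, 0.7506] o=[0.3132, -0.5158, 0.8191] → [0.1429, -0.5300, -0.4770, 0.0679, -0.6573, 0.7506]
J5: z=[0.0679, -0.6573, 0.7506] o=[-0.3048, -0.6929, 1.2795] → [0.3126, -0.0348, -0.0588, 0.0679, -0.6573, 0.7506]
q̇ = J⁺·V = [-0.7800, 0.5240, -0.7270, -0.8050, -0.3430]

-0.7800 0.5240 -0.7270 -0.8050 -0.3430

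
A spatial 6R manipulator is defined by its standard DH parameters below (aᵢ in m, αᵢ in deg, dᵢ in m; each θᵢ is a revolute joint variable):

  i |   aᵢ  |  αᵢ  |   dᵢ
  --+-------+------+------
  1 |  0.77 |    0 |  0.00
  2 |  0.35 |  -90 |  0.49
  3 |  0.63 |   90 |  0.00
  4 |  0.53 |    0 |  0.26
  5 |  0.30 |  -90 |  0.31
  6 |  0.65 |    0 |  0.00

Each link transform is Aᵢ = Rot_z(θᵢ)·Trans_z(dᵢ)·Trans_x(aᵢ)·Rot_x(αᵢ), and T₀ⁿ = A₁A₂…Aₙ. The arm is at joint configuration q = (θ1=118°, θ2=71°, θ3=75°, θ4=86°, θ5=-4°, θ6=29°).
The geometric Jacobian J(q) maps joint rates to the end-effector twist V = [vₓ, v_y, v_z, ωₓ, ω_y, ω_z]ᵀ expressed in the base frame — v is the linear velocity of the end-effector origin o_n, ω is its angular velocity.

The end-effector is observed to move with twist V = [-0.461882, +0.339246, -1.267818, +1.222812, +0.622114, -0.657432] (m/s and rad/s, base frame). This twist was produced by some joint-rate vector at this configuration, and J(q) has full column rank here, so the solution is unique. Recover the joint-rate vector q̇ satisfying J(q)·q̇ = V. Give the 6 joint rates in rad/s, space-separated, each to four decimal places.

o_n = [-0.9345, -0.8170, -0.2050]
J₁: ẑ×o_n = [0.8170, -0.9345, 0.0000], ω = ẑ
J2: z=[0.0000, 0.0000, 1.0000] o=[-0.3615, 0.6799, 0.0000] → [1.4968, -0.5730, 0.0000, 0.0000, 0.0000, 1.0000]
J3: z=[0.1564, -0.9877, 0.0000] o=[-0.7072, 0.6251, 0.4900] → [0.6865, 0.1087, -0.4501, 0.1564, -0.9877, 0.0000]
J4: z=[-0.9540, -0.1511, 0.2588] o=[-0.8682, 0.5996, -0.1185] → [0.3797, -0.0997, 1.3414, -0.9540, -0.1511, 0.2588]
J5: z=[-0.9540, -0.1511, 0.2588] o=[-1.0430, 0.0366, -0.0870] → [0.2388, -0.0846, 0.8307, -0.9540, -0.1511, 0.2588]
J6: z=[0.2749, -0.0974, 0.9565] o=[-1.3030, -0.3053, -0.0470] → [0.5048, 0.3959, -0.1048, 0.2749, -0.0974, 0.9565]
q̇ = J⁺·V = [-0.7290, 0.6140, -0.3970, -0.5920, -0.8090, -0.1880]

-0.7290 0.6140 -0.3970 -0.5920 -0.8090 -0.1880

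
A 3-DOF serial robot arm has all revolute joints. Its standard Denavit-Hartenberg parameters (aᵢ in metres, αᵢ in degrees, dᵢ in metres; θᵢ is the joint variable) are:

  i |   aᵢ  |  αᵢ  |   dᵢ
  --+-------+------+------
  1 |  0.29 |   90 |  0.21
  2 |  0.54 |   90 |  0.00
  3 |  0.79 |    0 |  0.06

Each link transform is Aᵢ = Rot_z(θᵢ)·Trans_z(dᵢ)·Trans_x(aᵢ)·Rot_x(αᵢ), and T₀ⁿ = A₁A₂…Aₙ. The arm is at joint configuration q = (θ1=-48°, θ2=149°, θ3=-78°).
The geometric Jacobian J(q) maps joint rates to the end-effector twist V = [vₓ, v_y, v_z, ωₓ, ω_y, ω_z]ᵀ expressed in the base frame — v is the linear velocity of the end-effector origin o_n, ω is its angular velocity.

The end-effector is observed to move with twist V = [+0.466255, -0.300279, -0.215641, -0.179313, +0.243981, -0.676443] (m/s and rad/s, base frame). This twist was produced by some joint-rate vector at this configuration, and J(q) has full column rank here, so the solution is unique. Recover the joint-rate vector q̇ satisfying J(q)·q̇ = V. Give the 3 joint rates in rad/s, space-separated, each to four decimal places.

o_n = [0.3851, 0.7272, 0.6241]
J₁: ẑ×o_n = [-0.7272, 0.3851, 0.0000], ω = ẑ
J2: z=[-0.7431, -0.6691, 0.0000] o=[0.1940, -0.2155, 0.2100] → [-0.2771, 0.3078, -0.5728, -0.7431, -0.6691, 0.0000]
J3: z=[0.3446, -0.3827, 0.8572] o=[-0.1157, 0.1285, 0.4881] → [-0.5653, 0.3823, 0.3980, 0.3446, -0.3827, 0.8572]
q̇ = J⁺·V = [-0.1750, -0.0300, -0.5850]

-0.1750 -0.0300 -0.5850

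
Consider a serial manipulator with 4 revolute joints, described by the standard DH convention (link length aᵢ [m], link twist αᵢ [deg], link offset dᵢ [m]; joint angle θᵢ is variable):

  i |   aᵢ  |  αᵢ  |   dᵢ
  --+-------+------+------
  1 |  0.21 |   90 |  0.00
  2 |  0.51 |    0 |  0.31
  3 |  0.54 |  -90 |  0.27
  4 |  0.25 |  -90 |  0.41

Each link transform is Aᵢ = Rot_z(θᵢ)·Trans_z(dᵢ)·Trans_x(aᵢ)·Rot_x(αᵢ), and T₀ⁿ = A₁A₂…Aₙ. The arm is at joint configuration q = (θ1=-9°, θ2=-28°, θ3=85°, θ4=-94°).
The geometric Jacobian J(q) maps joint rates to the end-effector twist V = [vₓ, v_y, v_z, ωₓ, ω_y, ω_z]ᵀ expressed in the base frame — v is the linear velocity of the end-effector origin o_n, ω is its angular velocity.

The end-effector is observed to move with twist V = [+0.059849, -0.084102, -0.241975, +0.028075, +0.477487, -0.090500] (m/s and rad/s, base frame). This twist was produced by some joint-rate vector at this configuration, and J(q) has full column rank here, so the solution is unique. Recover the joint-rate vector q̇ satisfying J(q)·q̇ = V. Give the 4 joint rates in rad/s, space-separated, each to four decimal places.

-0.1210 -0.6260 0.1500 0.0560

o_n = [0.4639, -0.9132, 0.4221]
J₁: ẑ×o_n = [0.9132, 0.4639, -0.0000], ω = ẑ
J2: z=[-0.1564, -0.9877, 0.0000] o=[0.2074, -0.0329, 0.0000] → [-0.4169, 0.0660, 0.3911, -0.1564, -0.9877, 0.0000]
J3: z=[-0.1564, -0.9877, 0.0000] o=[0.6037, -0.4095, -0.2394] → [-0.6534, 0.1035, -0.0592, -0.1564, -0.9877, 0.0000]
J4: z=[-0.8283, 0.1312, 0.5446] o=[0.8519, -0.7222, 0.2135] → [0.1314, -0.0385, 0.2092, -0.8283, 0.1312, 0.5446]
q̇ = J⁺·V = [-0.1210, -0.6260, 0.1500, 0.0560]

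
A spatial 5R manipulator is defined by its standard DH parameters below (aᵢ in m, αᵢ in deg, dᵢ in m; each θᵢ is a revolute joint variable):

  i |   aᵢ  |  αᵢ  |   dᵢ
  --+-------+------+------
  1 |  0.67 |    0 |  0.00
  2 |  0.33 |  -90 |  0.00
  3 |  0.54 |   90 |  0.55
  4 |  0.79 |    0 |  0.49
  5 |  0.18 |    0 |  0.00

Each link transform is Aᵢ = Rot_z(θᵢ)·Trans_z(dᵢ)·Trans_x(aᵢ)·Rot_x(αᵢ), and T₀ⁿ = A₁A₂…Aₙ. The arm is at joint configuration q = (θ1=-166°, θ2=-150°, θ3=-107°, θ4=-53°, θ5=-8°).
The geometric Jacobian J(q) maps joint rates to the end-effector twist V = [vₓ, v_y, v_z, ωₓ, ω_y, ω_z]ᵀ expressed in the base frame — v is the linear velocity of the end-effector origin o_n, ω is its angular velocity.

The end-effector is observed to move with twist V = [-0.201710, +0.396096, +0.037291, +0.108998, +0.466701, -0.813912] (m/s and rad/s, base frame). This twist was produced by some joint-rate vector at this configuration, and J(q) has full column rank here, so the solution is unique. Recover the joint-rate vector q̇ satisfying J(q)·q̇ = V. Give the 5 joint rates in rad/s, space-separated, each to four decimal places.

o_n = [-0.8161, -0.6538, 0.9113]
J₁: ẑ×o_n = [0.6538, -0.8161, 0.0000], ω = ẑ
J2: z=[0.0000, 0.0000, 1.0000] o=[-0.6501, -0.1621, 0.0000] → [0.4917, -0.1660, 0.0000, 0.0000, 0.0000, 1.0000]
J3: z=[-0.6947, 0.7193, 0.0000] o=[-0.4127, 0.0671, 0.0000] → [0.6555, 0.6330, 0.7910, -0.6947, 0.7193, 0.0000]
J4: z=[-0.6879, -0.6643, -0.2924] o=[-0.9083, 0.3531, 0.5164] → [-0.5567, 0.2447, 0.7539, -0.6879, -0.6643, -0.2924]
J5: z=[-0.6879, -0.6643, -0.2924] o=[-0.9071, -0.5228, 0.8278] → [-0.0937, 0.0308, 0.1506, -0.6879, -0.6643, -0.2924]
q̇ = J⁺·V = [-0.1940, -0.7430, 0.2600, -0.1740, -0.2470]

-0.1940 -0.7430 0.2600 -0.1740 -0.2470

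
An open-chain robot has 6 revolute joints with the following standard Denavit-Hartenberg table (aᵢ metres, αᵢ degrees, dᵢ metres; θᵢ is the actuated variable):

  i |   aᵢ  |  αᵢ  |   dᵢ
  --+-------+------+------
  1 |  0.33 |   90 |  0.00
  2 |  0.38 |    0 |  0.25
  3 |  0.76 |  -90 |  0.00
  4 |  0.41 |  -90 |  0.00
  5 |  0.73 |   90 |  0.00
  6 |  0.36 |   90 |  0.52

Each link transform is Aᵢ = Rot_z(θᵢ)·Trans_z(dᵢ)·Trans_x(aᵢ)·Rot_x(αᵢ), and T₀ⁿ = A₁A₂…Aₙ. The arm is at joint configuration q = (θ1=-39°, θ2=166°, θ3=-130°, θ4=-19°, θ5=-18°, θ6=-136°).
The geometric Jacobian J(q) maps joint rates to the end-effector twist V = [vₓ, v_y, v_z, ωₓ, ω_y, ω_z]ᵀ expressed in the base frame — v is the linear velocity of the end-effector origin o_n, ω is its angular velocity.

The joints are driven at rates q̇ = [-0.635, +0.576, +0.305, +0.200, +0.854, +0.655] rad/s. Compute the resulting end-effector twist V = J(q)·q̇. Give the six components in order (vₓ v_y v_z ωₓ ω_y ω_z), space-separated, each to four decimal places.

-1.1950 0.0704 0.6646 -0.3262 0.2544 0.0817

o_n = [0.0697, -0.9745, 1.3962]
J₁: ẑ×o_n = [0.9745, 0.0697, -0.0000], ω = ẑ
J2: z=[-0.6293, -0.7771, 0.0000] o=[0.2565, -0.2077, 0.0000] → [-1.0850, 0.8786, 0.3374, -0.6293, -0.7771, 0.0000]
J3: z=[-0.6293, -0.7771, 0.0000] o=[-0.1874, -0.1699, 0.0919] → [-1.0136, 0.8208, 0.7061, -0.6293, -0.7771, 0.0000]
J4: z=[-0.4568, 0.3699, 0.8090] o=[0.2904, -0.5569, 0.5386] → [0.6551, 0.2131, 0.2724, -0.4568, 0.3699, 0.8090]
J5: z=[0.7997, 0.5690, 0.1914] o=[0.4501, -0.8580, 0.7665] → [0.3806, -0.5764, 0.1233, 0.7997, 0.5690, 0.1914]
J6: z=[-0.5548, 0.5787, 0.5977] o=[0.6176, -1.2844, 1.3349] → [-0.1497, -0.2934, 0.1451, -0.5548, 0.5787, 0.5977]
V = J·q̇ = [-1.1950, 0.0704, 0.6646, -0.3262, 0.2544, 0.0817]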